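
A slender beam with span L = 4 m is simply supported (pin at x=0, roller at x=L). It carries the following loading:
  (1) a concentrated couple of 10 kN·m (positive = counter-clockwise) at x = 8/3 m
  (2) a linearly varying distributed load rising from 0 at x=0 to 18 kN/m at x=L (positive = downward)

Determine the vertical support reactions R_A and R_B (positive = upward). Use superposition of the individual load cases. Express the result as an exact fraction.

Load 1 — applied couple M₀=10 kN·m at a=8/3 m (b=L-a=4/3):
  R_A = M₀/L = 10/4 = 5/2 kN
  R_B = -M₀/L = -10/4 = -5/2 kN
Load 2 — triangular load w₀=18 kN/m (0→w₀ over full span):
  R_A = w₀L/6 = 18·4/6 = 12 kN
  R_B = w₀L/3 = 18·4/3 = 24 kN
Superposition: R_A = 29/2 kN, R_B = 43/2 kN

R_A = 29/2 kN, R_B = 43/2 kN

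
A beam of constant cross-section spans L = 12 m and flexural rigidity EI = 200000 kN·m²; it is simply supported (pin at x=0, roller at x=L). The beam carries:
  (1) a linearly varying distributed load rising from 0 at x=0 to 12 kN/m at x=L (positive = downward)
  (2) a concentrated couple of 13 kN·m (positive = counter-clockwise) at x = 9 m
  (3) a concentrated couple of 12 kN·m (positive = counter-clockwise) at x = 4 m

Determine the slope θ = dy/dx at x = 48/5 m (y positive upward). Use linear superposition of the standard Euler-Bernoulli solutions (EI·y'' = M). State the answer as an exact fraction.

Load 1 — triangular load w₀=12 kN/m (0→w₀ over full span):
  θ_1 = -w₀(7L⁴-30L²x²+15x⁴)/(360LEI) = -12·(7·12⁴-30·12²·(48/5)²+15·(48/5)⁴)/(360·12·200000) = 6813/3906250 rad
Load 2 — applied couple M₀=13 kN·m at a=9 m (b=L-a=3):
  θ_2 = (M₀x²/(2L)-M₀(x-a)+C₁)/EI  [x>a] with C₁=M₀(3b²-L²)/(6L)=-169/8 = (13·(48/5)²/(2·12)-13·((48/5)-9)+(-169/8))/200000 = 4199/40000000 rad
Load 3 — applied couple M₀=12 kN·m at a=4 m (b=L-a=8):
  θ_3 = (M₀x²/(2L)-M₀(x-a)+C₁)/EI  [x>a] with C₁=M₀(3b²-L²)/(6L)=8 = (12·(48/5)²/(2·12)-12·((48/5)-4)+8)/200000 = -41/625000 rad
Superposition: θ = Σ θ_i = 1783503/1000000000 rad ≈ 0.001784 rad

θ(48/5) = 1783503/1000000000 rad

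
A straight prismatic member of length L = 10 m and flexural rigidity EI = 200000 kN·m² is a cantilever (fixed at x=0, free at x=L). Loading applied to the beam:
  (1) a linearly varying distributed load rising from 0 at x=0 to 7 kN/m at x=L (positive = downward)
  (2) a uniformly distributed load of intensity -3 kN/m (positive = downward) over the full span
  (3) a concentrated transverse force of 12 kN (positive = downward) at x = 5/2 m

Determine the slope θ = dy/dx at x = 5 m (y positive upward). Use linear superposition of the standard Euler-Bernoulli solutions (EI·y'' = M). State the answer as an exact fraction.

θ(5) = -667/384000 rad

Load 1 — triangular load w₀=7 kN/m (0→w₀ over full span):
  θ_1 = (w₀Lx²/4-w₀L²x/3-w₀x⁴/(24L))/EI = (7·10·5²/4-7·10²·5/3-7·5⁴/(24·10))/200000 = -287/76800 rad
Load 2 — uniform load w=-3 kN/m over full span:
  θ_2 = -wx(x²-3Lx+3L²)/(6EI) = -(-3)·5·(5²-3·10·5+3·10²)/(6·200000) = 7/3200 rad
Load 3 — point force P=12 kN at a=5/2 m (b=L-a=15/2):
  θ_3 = -Pa²/(2EI)  [x>a] = -12·(5/2)²/(2·200000) = -3/16000 rad
Superposition: θ = Σ θ_i = -667/384000 rad ≈ -0.001737 rad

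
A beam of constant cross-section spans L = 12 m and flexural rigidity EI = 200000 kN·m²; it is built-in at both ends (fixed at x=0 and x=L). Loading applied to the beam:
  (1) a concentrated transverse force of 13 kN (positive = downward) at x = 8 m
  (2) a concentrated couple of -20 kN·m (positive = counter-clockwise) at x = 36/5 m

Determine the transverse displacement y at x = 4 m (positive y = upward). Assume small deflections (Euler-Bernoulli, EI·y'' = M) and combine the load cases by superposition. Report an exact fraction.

y(4) = -391/2531250 m

Load 1 — point force P=13 kN at a=8 m (b=L-a=4):
  y_1 = -Pb²x²(3aL-(3a+b)x)/(6L³EI)  [x≤a] = -13·4²·4²·(3·8·12-(3·8+4)·4)/(6·12³·200000) = -143/506250 m
Load 2 — applied couple M₀=-20 kN·m at a=36/5 m (b=L-a=24/5):
  y_2 = (R_Ax³/6 - M_Ax²/2)/EI  [x≤a] with R_A=-12/5, M_A=-32/5 = ((-12/5)·4³/6 - (-32/5)·4²/2)/200000 = 2/15625 m
Superposition: y = Σ y_i = -391/2531250 m ≈ -0.000154 m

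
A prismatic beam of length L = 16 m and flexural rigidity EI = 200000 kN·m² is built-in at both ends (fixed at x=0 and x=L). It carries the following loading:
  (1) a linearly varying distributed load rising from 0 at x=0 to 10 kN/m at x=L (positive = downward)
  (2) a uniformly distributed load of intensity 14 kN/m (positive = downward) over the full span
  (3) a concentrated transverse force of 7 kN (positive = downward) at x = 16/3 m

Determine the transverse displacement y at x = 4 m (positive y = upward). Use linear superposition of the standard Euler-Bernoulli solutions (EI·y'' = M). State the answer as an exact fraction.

Load 1 — triangular load w₀=10 kN/m (0→w₀ over full span):
  y_1 = -w₀x²(L-x)²(x+2L)/(120LEI) = -10·4²·(16-4)²·(4+2·16)/(120·16·200000) = -27/12500 m
Load 2 — uniform load w=14 kN/m over full span:
  y_2 = -wx²(L-x)²/(24EI) = -14·4²·(16-4)²/(24·200000) = -21/3125 m
Load 3 — point force P=7 kN at a=16/3 m (b=L-a=32/3):
  y_3 = -Pb²x²(3aL-(3a+b)x)/(6L³EI)  [x≤a] = -7·(32/3)²·4²·(3·(16/3)·16-(3·(16/3)+(32/3))·4)/(6·16³·200000) = -98/253125 m
Superposition: y = Σ y_i = -9383/1012500 m ≈ -0.009267 m

y(4) = -9383/1012500 m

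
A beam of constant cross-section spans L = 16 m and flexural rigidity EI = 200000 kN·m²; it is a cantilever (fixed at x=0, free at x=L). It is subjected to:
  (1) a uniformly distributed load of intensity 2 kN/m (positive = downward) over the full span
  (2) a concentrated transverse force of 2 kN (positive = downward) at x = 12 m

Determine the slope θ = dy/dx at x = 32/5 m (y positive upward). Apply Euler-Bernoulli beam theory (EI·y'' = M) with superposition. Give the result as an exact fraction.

Load 1 — uniform load w=2 kN/m over full span:
  θ_1 = -wx(x²-3Lx+3L²)/(6EI) = -2·(32/5)·((32/5)²-3·16·(32/5)+3·16²)/(6·200000) = -6272/1171875 rad
Load 2 — point force P=2 kN at a=12 m (b=L-a=4):
  θ_2 = -Px(2a-x)/(2EI)  [x≤a] = -2·(32/5)·(2·12-(32/5))/(2·200000) = -44/78125 rad
Superposition: θ = Σ θ_i = -6932/1171875 rad ≈ -0.005915 rad

θ(32/5) = -6932/1171875 rad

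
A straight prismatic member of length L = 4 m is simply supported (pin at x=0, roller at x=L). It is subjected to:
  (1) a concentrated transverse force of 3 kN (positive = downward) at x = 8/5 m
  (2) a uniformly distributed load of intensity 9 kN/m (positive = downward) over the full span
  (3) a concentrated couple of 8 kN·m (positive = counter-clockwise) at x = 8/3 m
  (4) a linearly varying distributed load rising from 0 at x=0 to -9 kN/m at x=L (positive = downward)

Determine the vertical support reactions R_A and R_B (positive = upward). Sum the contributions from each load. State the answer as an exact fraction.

R_A = 79/5 kN, R_B = 26/5 kN

Load 1 — point force P=3 kN at a=8/5 m (b=L-a=12/5):
  R_A = Pb/L = 3·(12/5)/4 = 9/5 kN
  R_B = Pa/L = 3·(8/5)/4 = 6/5 kN
Load 2 — uniform load w=9 kN/m over full span:
  R_A = wL/2 = 9·4/2 = 18 kN
  R_B = wL/2 = 9·4/2 = 18 kN
Load 3 — applied couple M₀=8 kN·m at a=8/3 m (b=L-a=4/3):
  R_A = M₀/L = 8/4 = 2 kN
  R_B = -M₀/L = -8/4 = -2 kN
Load 4 — triangular load w₀=-9 kN/m (0→w₀ over full span):
  R_A = w₀L/6 = (-9)·4/6 = -6 kN
  R_B = w₀L/3 = (-9)·4/3 = -12 kN
Superposition: R_A = 79/5 kN, R_B = 26/5 kN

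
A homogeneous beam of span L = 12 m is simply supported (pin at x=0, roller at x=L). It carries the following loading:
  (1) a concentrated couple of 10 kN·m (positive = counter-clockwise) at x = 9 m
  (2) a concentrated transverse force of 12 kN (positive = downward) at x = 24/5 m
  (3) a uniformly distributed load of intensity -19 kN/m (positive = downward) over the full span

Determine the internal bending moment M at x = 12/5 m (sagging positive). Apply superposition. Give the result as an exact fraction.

M(12/5) = -998/5 kN·m

Load 1 — applied couple M₀=10 kN·m at a=9 m (b=L-a=3):
  M_1 = M₀x/L  [x≤a] = 10·(12/5)/12 = 2 kN·m
Load 2 — point force P=12 kN at a=24/5 m (b=L-a=36/5):
  M_2 = Pbx/L  [x≤a] = 12·(36/5)·(12/5)/12 = 432/25 kN·m
Load 3 — uniform load w=-19 kN/m over full span:
  M_3 = wx(L-x)/2 = (-19)·(12/5)·(12-(12/5))/2 = -5472/25 kN·m
Superposition: M = Σ M_i = -998/5 kN·m ≈ -199.600000 kN·m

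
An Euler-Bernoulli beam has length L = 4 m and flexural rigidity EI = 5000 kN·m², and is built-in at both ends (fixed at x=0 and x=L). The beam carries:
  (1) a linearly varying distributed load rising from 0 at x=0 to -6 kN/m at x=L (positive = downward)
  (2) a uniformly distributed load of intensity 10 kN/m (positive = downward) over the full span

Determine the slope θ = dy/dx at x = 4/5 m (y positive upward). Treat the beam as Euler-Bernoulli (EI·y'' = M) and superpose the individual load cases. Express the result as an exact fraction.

Load 1 — triangular load w₀=-6 kN/m (0→w₀ over full span):
  θ_1 = -w₀(2x(L-x)(L-2x)(x+2L)+x²(L-x)²)/(120LEI) = -(-6)·(2·(4/5)·(4-(4/5))·(4-2·(4/5))·((4/5)+2·4)+(4/5)²·(4-(4/5))²)/(120·4·5000) = 112/390625 rad
Load 2 — uniform load w=10 kN/m over full span:
  θ_2 = -wx(L-x)(L-2x)/(12EI) = -10·(4/5)·(4-(4/5))·(4-2·(4/5))/(12·5000) = -16/15625 rad
Superposition: θ = Σ θ_i = -288/390625 rad ≈ -0.000737 rad

θ(4/5) = -288/390625 rad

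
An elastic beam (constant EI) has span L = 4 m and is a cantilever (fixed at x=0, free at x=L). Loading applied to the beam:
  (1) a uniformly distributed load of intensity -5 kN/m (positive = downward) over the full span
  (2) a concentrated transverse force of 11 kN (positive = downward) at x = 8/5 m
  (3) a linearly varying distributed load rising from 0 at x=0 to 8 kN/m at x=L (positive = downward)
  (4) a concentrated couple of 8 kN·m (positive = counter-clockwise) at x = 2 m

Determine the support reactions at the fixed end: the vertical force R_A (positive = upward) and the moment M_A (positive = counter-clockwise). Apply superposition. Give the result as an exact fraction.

R_A = 7 kN, M_A = 184/15 kN·m

Load 1 — uniform load w=-5 kN/m over full span:
  R_A = wL = (-5)·4 = -20 kN
  M_A = wL²/2 = (-5)·4²/2 = -40 kN·m
Load 2 — point force P=11 kN at a=8/5 m (b=L-a=12/5):
  R_A = P = 11 kN
  M_A = Pa = 11·(8/5) = 88/5 kN·m
Load 3 — triangular load w₀=8 kN/m (0→w₀ over full span):
  R_A = w₀L/2 = 8·4/2 = 16 kN
  M_A = w₀L²/3 = 8·4²/3 = 128/3 kN·m
Load 4 — applied couple M₀=8 kN·m at a=2 m (b=L-a=2):
  R_A = 0 kN
  M_A = -M₀ = -8 kN·m
Superposition: R_A = 7 kN, M_A = 184/15 kN·m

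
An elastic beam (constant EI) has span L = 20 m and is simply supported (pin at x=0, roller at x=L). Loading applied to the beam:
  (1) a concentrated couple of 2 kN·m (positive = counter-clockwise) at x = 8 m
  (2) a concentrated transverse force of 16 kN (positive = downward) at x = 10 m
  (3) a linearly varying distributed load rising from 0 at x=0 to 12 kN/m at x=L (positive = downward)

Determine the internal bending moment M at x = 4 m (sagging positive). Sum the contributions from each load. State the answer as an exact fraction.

M(4) = 186 kN·m

Load 1 — applied couple M₀=2 kN·m at a=8 m (b=L-a=12):
  M_1 = M₀x/L  [x≤a] = 2·4/20 = 2/5 kN·m
Load 2 — point force P=16 kN at a=10 m (b=L-a=10):
  M_2 = Pbx/L  [x≤a] = 16·10·4/20 = 32 kN·m
Load 3 — triangular load w₀=12 kN/m (0→w₀ over full span):
  M_3 = w₀Lx/6 - w₀x³/(6L) = 12·20·4/6 - 12·4³/(6·20) = 768/5 kN·m
Superposition: M = Σ M_i = 186 kN·m ≈ 186.000000 kN·m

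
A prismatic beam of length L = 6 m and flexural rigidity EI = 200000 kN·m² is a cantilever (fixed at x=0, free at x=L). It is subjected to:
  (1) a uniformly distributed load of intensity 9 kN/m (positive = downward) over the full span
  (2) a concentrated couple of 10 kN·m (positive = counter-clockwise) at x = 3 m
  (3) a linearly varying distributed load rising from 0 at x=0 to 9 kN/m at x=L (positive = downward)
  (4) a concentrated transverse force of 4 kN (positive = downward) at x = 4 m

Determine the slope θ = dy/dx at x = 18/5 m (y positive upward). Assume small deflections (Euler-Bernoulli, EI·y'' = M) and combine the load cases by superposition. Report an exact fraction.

θ(18/5) = -330801/125000000 rad

Load 1 — uniform load w=9 kN/m over full span:
  θ_1 = -wx(x²-3Lx+3L²)/(6EI) = -9·(18/5)·((18/5)²-3·6·(18/5)+3·6²)/(6·200000) = -9477/6250000 rad
Load 2 — applied couple M₀=10 kN·m at a=3 m (b=L-a=3):
  θ_2 = M₀a/EI  [x>a] = 10·3/200000 = 3/20000 rad
Load 3 — triangular load w₀=9 kN/m (0→w₀ over full span):
  θ_3 = (w₀Lx²/4-w₀L²x/3-w₀x⁴/(24L))/EI = (9·6·(18/5)²/4-9·6²·(18/5)/3-9·(18/5)⁴/(24·6))/200000 = -140211/125000000 rad
Load 4 — point force P=4 kN at a=4 m (b=L-a=2):
  θ_4 = -Px(2a-x)/(2EI)  [x≤a] = -4·(18/5)·(2·4-(18/5))/(2·200000) = -99/625000 rad
Superposition: θ = Σ θ_i = -330801/125000000 rad ≈ -0.002646 rad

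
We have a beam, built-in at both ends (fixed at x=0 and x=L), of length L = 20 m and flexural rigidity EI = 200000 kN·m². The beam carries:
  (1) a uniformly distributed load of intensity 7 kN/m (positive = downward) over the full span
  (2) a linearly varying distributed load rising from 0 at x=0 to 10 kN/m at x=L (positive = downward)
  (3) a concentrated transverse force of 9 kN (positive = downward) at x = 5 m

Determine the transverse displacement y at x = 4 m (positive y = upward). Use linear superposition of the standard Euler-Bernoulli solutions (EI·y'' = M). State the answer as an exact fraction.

Load 1 — uniform load w=7 kN/m over full span:
  y_1 = -wx²(L-x)²/(24EI) = -7·4²·(20-4)²/(24·200000) = -56/9375 m
Load 2 — triangular load w₀=10 kN/m (0→w₀ over full span):
  y_2 = -w₀x²(L-x)²(x+2L)/(120LEI) = -10·4²·(20-4)²·(4+2·20)/(120·20·200000) = -176/46875 m
Load 3 — point force P=9 kN at a=5 m (b=L-a=15):
  y_3 = -Pb²x²(3aL-(3a+b)x)/(6L³EI)  [x≤a] = -9·15²·4²·(3·5·20-(3·5+15)·4)/(6·20³·200000) = -243/400000 m
Superposition: y = Σ y_i = -20671/2000000 m ≈ -0.010335 m

y(4) = -20671/2000000 m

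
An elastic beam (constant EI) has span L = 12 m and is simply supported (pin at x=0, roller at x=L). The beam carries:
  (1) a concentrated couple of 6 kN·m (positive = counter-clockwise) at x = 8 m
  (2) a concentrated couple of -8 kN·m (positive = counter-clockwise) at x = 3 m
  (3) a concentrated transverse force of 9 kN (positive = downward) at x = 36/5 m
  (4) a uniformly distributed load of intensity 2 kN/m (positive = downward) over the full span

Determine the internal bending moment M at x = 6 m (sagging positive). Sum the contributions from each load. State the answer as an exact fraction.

M(6) = 323/5 kN·m

Load 1 — applied couple M₀=6 kN·m at a=8 m (b=L-a=4):
  M_1 = M₀x/L  [x≤a] = 6·6/12 = 3 kN·m
Load 2 — applied couple M₀=-8 kN·m at a=3 m (b=L-a=9):
  M_2 = M₀x/L - M₀  [x>a] = (-8)·6/12 - (-8) = 4 kN·m
Load 3 — point force P=9 kN at a=36/5 m (b=L-a=24/5):
  M_3 = Pbx/L  [x≤a] = 9·(24/5)·6/12 = 108/5 kN·m
Load 4 — uniform load w=2 kN/m over full span:
  M_4 = wx(L-x)/2 = 2·6·(12-6)/2 = 36 kN·m
Superposition: M = Σ M_i = 323/5 kN·m ≈ 64.600000 kN·m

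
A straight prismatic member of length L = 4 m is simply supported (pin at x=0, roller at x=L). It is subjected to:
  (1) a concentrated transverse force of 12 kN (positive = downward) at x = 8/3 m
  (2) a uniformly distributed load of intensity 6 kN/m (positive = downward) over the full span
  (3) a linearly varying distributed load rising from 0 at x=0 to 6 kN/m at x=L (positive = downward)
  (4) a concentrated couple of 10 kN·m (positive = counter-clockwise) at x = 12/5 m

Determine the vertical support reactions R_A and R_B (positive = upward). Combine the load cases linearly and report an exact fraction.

R_A = 45/2 kN, R_B = 51/2 kN

Load 1 — point force P=12 kN at a=8/3 m (b=L-a=4/3):
  R_A = Pb/L = 12·(4/3)/4 = 4 kN
  R_B = Pa/L = 12·(8/3)/4 = 8 kN
Load 2 — uniform load w=6 kN/m over full span:
  R_A = wL/2 = 6·4/2 = 12 kN
  R_B = wL/2 = 6·4/2 = 12 kN
Load 3 — triangular load w₀=6 kN/m (0→w₀ over full span):
  R_A = w₀L/6 = 6·4/6 = 4 kN
  R_B = w₀L/3 = 6·4/3 = 8 kN
Load 4 — applied couple M₀=10 kN·m at a=12/5 m (b=L-a=8/5):
  R_A = M₀/L = 10/4 = 5/2 kN
  R_B = -M₀/L = -10/4 = -5/2 kN
Superposition: R_A = 45/2 kN, R_B = 51/2 kN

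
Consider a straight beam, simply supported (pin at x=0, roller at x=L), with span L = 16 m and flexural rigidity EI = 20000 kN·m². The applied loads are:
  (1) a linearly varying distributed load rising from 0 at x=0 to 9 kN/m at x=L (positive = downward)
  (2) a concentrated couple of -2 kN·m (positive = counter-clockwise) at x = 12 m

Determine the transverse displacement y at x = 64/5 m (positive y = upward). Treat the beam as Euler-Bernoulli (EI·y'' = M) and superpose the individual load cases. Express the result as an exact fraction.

y(64/5) = -2328739/19531250 m

Load 1 — triangular load w₀=9 kN/m (0→w₀ over full span):
  y_1 = -w₀x(7L⁴-10L²x²+3x⁴)/(360LEI) = -9·(64/5)·(7·16⁴-10·16²·(64/5)²+3·(64/5)⁴)/(360·16·20000) = -1170432/9765625 m
Load 2 — applied couple M₀=-2 kN·m at a=12 m (b=L-a=4):
  y_2 = (M₀x³/(6L)-M₀(x-a)²/2+C₁x)/EI  [x>a] with C₁=M₀(3b²-L²)/(6L)=13/3 = ((-2)·(64/5)³/(6·16)-(-2)·((64/5)-12)²/2+(13/3)·(64/5))/20000 = 97/156250 m
Superposition: y = Σ y_i = -2328739/19531250 m ≈ -0.119231 m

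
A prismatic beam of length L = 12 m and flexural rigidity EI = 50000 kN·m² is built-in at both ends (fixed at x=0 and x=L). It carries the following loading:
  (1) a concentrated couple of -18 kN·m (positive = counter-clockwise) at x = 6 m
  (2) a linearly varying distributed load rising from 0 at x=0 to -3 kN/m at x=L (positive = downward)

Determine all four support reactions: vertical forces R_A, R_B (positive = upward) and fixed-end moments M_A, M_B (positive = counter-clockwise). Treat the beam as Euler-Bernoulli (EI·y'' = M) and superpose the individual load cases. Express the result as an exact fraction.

Load 1 — applied couple M₀=-18 kN·m at a=6 m (b=L-a=6):
  R_A = 6M₀ab/L³ = 6·(-18)·6·6/12³ = -9/4 kN
  M_A = M₀b(2a-b)/L² = (-18)·6·(2·6-6)/12² = -9/2 kN·m
  R_B = -6M₀ab/L³ = -6·(-18)·6·6/12³ = 9/4 kN
  M_B = M₀a(2b-a)/L² = (-18)·6·(2·6-6)/12² = -9/2 kN·m
Load 2 — triangular load w₀=-3 kN/m (0→w₀ over full span):
  R_A = 3w₀L/20 = 3·(-3)·12/20 = -27/5 kN
  M_A = w₀L²/30 = (-3)·12²/30 = -72/5 kN·m
  R_B = 7w₀L/20 = 7·(-3)·12/20 = -63/5 kN
  M_B = -w₀L²/20 = -(-3)·12²/20 = 108/5 kN·m
Superposition: R_A = -153/20 kN, M_A = -189/10 kN·m, R_B = -207/20 kN, M_B = 171/10 kN·m

R_A = -153/20 kN, M_A = -189/10 kN·m, R_B = -207/20 kN, M_B = 171/10 kN·m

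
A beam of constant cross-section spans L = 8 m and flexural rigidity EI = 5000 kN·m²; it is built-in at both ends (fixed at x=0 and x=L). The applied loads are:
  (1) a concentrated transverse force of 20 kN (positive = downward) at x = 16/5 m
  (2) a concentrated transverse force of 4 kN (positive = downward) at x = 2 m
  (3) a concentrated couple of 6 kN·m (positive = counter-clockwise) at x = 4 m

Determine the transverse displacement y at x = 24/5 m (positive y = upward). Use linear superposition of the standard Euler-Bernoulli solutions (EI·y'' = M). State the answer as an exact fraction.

y(24/5) = -16768/1953125 m

Load 1 — point force P=20 kN at a=16/5 m (b=L-a=24/5):
  y_1 = -Pa²(L-x)²(3bL-(3b+a)(L-x))/(6L³EI)  [x>a] = -20·(16/5)²·(8-(24/5))²·(3·(24/5)·8-(3·(24/5)+(16/5))·(8-(24/5)))/(6·8³·5000) = -47104/5859375 m
Load 2 — point force P=4 kN at a=2 m (b=L-a=6):
  y_2 = -Pa²(L-x)²(3bL-(3b+a)(L-x))/(6L³EI)  [x>a] = -4·2²·(8-(24/5))²·(3·6·8-(3·6+2)·(8-(24/5)))/(6·8³·5000) = -8/9375 m
Load 3 — applied couple M₀=6 kN·m at a=4 m (b=L-a=4):
  y_3 = (R_Ax³/6 - M_Ax²/2 - M₀(x-a)²/2)/EI  [x>a] with R_A=9/8, M_A=3/2 = ((9/8)·(24/5)³/6 - (3/2)·(24/5)²/2 - 6·((24/5)-4)²/2)/5000 = 24/78125 m
Superposition: y = Σ y_i = -16768/1953125 m ≈ -0.008585 m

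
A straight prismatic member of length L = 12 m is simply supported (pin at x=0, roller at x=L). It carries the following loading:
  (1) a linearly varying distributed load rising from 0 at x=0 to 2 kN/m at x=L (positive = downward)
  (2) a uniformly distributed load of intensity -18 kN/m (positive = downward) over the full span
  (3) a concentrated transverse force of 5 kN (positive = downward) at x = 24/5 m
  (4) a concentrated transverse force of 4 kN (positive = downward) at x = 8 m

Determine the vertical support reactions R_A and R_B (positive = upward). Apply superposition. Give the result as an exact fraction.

R_A = -299/3 kN, R_B = -286/3 kN

Load 1 — triangular load w₀=2 kN/m (0→w₀ over full span):
  R_A = w₀L/6 = 2·12/6 = 4 kN
  R_B = w₀L/3 = 2·12/3 = 8 kN
Load 2 — uniform load w=-18 kN/m over full span:
  R_A = wL/2 = (-18)·12/2 = -108 kN
  R_B = wL/2 = (-18)·12/2 = -108 kN
Load 3 — point force P=5 kN at a=24/5 m (b=L-a=36/5):
  R_A = Pb/L = 5·(36/5)/12 = 3 kN
  R_B = Pa/L = 5·(24/5)/12 = 2 kN
Load 4 — point force P=4 kN at a=8 m (b=L-a=4):
  R_A = Pb/L = 4·4/12 = 4/3 kN
  R_B = Pa/L = 4·8/12 = 8/3 kN
Superposition: R_A = -299/3 kN, R_B = -286/3 kN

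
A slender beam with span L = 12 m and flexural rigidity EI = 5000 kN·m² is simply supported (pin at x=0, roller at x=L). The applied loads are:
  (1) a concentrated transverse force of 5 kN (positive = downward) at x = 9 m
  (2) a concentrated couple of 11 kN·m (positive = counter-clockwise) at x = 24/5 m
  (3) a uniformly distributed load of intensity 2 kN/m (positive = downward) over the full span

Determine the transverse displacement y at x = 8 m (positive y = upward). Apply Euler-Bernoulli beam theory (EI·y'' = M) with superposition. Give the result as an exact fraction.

Load 1 — point force P=5 kN at a=9 m (b=L-a=3):
  y_1 = -Pbx(L²-b²-x²)/(6LEI)  [x≤a] = -5·3·8·(12²-3²-8²)/(6·12·5000) = -71/3000 m
Load 2 — applied couple M₀=11 kN·m at a=24/5 m (b=L-a=36/5):
  y_2 = (M₀x³/(6L)-M₀(x-a)²/2+C₁x)/EI  [x>a] with C₁=M₀(3b²-L²)/(6L)=44/25 = (11·8³/(6·12)-11·(8-(24/5))²/2+(44/25)·8)/5000 = 1012/140625 m
Load 3 — uniform load w=2 kN/m over full span:
  y_3 = -wx(L³-2Lx²+x³)/(24EI) = -2·8·(12³-2·12·8²+8³)/(24·5000) = -176/1875 m
Superposition: y = Σ y_i = -124129/1125000 m ≈ -0.110337 m

y(8) = -124129/1125000 m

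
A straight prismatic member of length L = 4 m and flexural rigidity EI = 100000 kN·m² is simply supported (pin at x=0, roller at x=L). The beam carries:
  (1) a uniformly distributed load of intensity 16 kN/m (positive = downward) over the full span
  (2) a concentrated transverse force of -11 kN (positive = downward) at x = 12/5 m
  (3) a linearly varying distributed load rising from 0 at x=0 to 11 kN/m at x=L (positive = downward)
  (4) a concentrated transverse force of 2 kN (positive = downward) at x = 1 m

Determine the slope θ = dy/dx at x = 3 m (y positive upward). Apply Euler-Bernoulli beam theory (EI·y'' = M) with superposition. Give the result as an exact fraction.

θ(3) = 1166371/3600000000 rad

Load 1 — uniform load w=16 kN/m over full span:
  θ_1 = -w(L³-6Lx²+4x³)/(24EI) = -16·(4³-6·4·3²+4·3³)/(24·100000) = 11/37500 rad
Load 2 — point force P=-11 kN at a=12/5 m (b=L-a=8/5):
  θ_2 = -Pa(2L²-6Lx+3x²+a²)/(6LEI)  [x>a] = -(-11)·(12/5)·(2·4²-6·4·3+3·3²+(12/5)²)/(6·4·100000) = -1991/25000000 rad
Load 3 — triangular load w₀=11 kN/m (0→w₀ over full span):
  θ_3 = -w₀(7L⁴-30L²x²+15x⁴)/(360LEI) = -11·(7·4⁴-30·4²·3²+15·3⁴)/(360·4·100000) = 14443/144000000 rad
Load 4 — point force P=2 kN at a=1 m (b=L-a=3):
  θ_4 = -Pa(2L²-6Lx+3x²+a²)/(6LEI)  [x>a] = -2·1·(2·4²-6·4·3+3·3²+1²)/(6·4·100000) = 1/100000 rad
Superposition: θ = Σ θ_i = 1166371/3600000000 rad ≈ 0.000324 rad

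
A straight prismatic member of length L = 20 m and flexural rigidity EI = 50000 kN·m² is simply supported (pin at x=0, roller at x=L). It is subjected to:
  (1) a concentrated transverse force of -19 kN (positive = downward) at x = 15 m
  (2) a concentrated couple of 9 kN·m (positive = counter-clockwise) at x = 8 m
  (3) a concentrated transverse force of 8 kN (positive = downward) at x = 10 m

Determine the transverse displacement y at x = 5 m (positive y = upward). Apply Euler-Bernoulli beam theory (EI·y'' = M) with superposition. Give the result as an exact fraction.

y(5) = 3921/400000 m

Load 1 — point force P=-19 kN at a=15 m (b=L-a=5):
  y_1 = -Pbx(L²-b²-x²)/(6LEI)  [x≤a] = -(-19)·5·5·(20²-5²-5²)/(6·20·50000) = 133/4800 m
Load 2 — applied couple M₀=9 kN·m at a=8 m (b=L-a=12):
  y_2 = (M₀x³/(6L)+C₁x)/EI  [x≤a] with C₁=M₀(3b²-L²)/(6L)=12/5 = (9·5³/(6·20)+(12/5)·5)/50000 = 171/400000 m
Load 3 — point force P=8 kN at a=10 m (b=L-a=10):
  y_3 = -Pbx(L²-b²-x²)/(6LEI)  [x≤a] = -8·10·5·(20²-10²-5²)/(6·20·50000) = -11/600 m
Superposition: y = Σ y_i = 3921/400000 m ≈ 0.009803 m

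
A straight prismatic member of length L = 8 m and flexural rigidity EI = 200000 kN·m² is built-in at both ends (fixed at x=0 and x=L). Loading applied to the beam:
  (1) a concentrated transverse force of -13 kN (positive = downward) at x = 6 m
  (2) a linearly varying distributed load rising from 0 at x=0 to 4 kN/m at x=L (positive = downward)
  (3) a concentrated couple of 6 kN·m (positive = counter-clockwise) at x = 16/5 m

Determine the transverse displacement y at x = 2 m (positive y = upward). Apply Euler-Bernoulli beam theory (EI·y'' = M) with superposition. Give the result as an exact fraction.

y(2) = -451/24000000 m

Load 1 — point force P=-13 kN at a=6 m (b=L-a=2):
  y_1 = -Pb²x²(3aL-(3a+b)x)/(6L³EI)  [x≤a] = -(-13)·2²·2²·(3·6·8-(3·6+2)·2)/(6·8³·200000) = 169/4800000 m
Load 2 — triangular load w₀=4 kN/m (0→w₀ over full span):
  y_2 = -w₀x²(L-x)²(x+2L)/(120LEI) = -4·2²·(8-2)²·(2+2·8)/(120·8·200000) = -27/500000 m
Load 3 — applied couple M₀=6 kN·m at a=16/5 m (b=L-a=24/5):
  y_3 = (R_Ax³/6 - M_Ax²/2)/EI  [x≤a] with R_A=27/25, M_A=18/25 = ((27/25)·2³/6 - (18/25)·2²/2)/200000 = 0 m
Superposition: y = Σ y_i = -451/24000000 m ≈ -0.000019 m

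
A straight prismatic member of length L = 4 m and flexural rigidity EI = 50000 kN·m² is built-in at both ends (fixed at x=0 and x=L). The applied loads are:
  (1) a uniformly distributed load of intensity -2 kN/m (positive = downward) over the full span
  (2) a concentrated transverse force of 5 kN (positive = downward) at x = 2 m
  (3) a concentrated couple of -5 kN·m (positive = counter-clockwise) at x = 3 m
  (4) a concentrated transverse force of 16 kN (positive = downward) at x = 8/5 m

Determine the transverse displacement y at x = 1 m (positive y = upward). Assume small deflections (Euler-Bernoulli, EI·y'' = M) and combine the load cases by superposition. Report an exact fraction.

y(1) = -11599/240000000 m

Load 1 — uniform load w=-2 kN/m over full span:
  y_1 = -wx²(L-x)²/(24EI) = -(-2)·1²·(4-1)²/(24·50000) = 3/200000 m
Load 2 — point force P=5 kN at a=2 m (b=L-a=2):
  y_2 = -Pb²x²(3aL-(3a+b)x)/(6L³EI)  [x≤a] = -5·2²·1²·(3·2·4-(3·2+2)·1)/(6·4³·50000) = -1/60000 m
Load 3 — applied couple M₀=-5 kN·m at a=3 m (b=L-a=1):
  y_3 = (R_Ax³/6 - M_Ax²/2)/EI  [x≤a] with R_A=-45/32, M_A=-25/16 = ((-45/32)·1³/6 - (-25/16)·1²/2)/50000 = 7/640000 m
Load 4 — point force P=16 kN at a=8/5 m (b=L-a=12/5):
  y_4 = -Pb²x²(3aL-(3a+b)x)/(6L³EI)  [x≤a] = -16·(12/5)²·1²·(3·(8/5)·4-(3·(8/5)+(12/5))·1)/(6·4³·50000) = -9/156250 m
Superposition: y = Σ y_i = -11599/240000000 m ≈ -0.000048 m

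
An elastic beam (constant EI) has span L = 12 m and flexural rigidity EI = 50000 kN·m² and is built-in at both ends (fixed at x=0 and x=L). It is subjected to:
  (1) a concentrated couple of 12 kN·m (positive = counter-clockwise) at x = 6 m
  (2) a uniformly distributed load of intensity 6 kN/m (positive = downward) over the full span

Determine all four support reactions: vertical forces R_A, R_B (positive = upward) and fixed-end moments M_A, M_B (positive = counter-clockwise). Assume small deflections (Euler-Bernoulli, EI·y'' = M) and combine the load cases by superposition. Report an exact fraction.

R_A = 75/2 kN, M_A = 75 kN·m, R_B = 69/2 kN, M_B = -69 kN·m

Load 1 — applied couple M₀=12 kN·m at a=6 m (b=L-a=6):
  R_A = 6M₀ab/L³ = 6·12·6·6/12³ = 3/2 kN
  M_A = M₀b(2a-b)/L² = 12·6·(2·6-6)/12² = 3 kN·m
  R_B = -6M₀ab/L³ = -6·12·6·6/12³ = -3/2 kN
  M_B = M₀a(2b-a)/L² = 12·6·(2·6-6)/12² = 3 kN·m
Load 2 — uniform load w=6 kN/m over full span:
  R_A = wL/2 = 6·12/2 = 36 kN
  M_A = wL²/12 = 6·12²/12 = 72 kN·m
  R_B = wL/2 = 6·12/2 = 36 kN
  M_B = -wL²/12 = -6·12²/12 = -72 kN·m
Superposition: R_A = 75/2 kN, M_A = 75 kN·m, R_B = 69/2 kN, M_B = -69 kN·m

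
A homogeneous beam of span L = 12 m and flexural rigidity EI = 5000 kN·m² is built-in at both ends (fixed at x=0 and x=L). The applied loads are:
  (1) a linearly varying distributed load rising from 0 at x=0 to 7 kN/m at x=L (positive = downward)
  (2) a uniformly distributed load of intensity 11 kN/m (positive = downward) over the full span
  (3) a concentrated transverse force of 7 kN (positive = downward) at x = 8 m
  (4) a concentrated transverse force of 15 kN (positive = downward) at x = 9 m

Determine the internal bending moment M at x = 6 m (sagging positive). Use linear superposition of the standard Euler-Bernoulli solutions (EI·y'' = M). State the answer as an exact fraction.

M(6) = 2335/24 kN·m

Load 1 — triangular load w₀=7 kN/m (0→w₀ over full span):
  M_1 = 3w₀Lx/20 - w₀L²/30 - w₀x³/(6L) = 3·7·12·6/20 - 7·12²/30 - 7·6³/(6·12) = 21 kN·m
Load 2 — uniform load w=11 kN/m over full span:
  M_2 = wLx/2 - wL²/12 - wx²/2 = 11·12·6/2 - 11·12²/12 - 11·6²/2 = 66 kN·m
Load 3 — point force P=7 kN at a=8 m (b=L-a=4):
  M_3 = Pb²(3a+b)x/L³ - Pab²/L²  [x≤a] = 7·4²·(3·8+4)·6/12³ - 7·8·4²/12² = 14/3 kN·m
Load 4 — point force P=15 kN at a=9 m (b=L-a=3):
  M_4 = Pb²(3a+b)x/L³ - Pab²/L²  [x≤a] = 15·3²·(3·9+3)·6/12³ - 15·9·3²/12² = 45/8 kN·m
Superposition: M = Σ M_i = 2335/24 kN·m ≈ 97.291667 kN·m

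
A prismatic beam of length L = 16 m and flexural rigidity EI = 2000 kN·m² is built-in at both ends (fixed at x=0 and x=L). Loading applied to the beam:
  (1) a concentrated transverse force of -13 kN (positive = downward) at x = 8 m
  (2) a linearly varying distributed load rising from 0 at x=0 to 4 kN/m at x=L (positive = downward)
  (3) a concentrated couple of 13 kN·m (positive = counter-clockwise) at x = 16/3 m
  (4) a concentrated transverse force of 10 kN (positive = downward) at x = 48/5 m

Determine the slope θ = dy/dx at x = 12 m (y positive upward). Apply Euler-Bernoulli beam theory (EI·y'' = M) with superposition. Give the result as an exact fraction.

θ(12) = 1697/75000 rad

Load 1 — point force P=-13 kN at a=8 m (b=L-a=8):
  θ_1 = Pa²(L-x)(2bL-(3b+a)(L-x))/(2L³EI)  [x>a] = (-13)·8²·(16-12)·(2·8·16-(3·8+8)·(16-12))/(2·16³·2000) = -13/500 rad
Load 2 — triangular load w₀=4 kN/m (0→w₀ over full span):
  θ_2 = -w₀(2x(L-x)(L-2x)(x+2L)+x²(L-x)²)/(120LEI) = -4·(2·12·(16-12)·(16-2·12)·(12+2·16)+12²·(16-12)²)/(120·16·2000) = 41/1250 rad
Load 3 — applied couple M₀=13 kN·m at a=16/3 m (b=L-a=32/3):
  θ_3 = (R_Ax²/2 - M_Ax - M₀(x-a))/EI  [x>a] with R_A=13/12, M_A=0 = ((13/12)·12²/2 - 0·12 - 13·(12-(16/3)))/2000 = -13/3000 rad
Load 4 — point force P=10 kN at a=48/5 m (b=L-a=32/5):
  θ_4 = Pa²(L-x)(2bL-(3b+a)(L-x))/(2L³EI)  [x>a] = 10·(48/5)²·(16-12)·(2·(32/5)·16-(3·(32/5)+(48/5))·(16-12))/(2·16³·2000) = 63/3125 rad
Superposition: θ = Σ θ_i = 1697/75000 rad ≈ 0.022627 rad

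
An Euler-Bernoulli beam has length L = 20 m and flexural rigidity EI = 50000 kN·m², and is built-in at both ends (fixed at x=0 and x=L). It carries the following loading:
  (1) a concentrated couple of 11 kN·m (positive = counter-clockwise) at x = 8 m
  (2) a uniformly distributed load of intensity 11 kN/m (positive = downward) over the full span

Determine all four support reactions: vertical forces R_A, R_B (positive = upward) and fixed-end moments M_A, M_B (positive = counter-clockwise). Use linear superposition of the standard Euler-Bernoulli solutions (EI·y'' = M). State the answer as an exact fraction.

R_A = 13849/125 kN, M_A = 27599/75 kN·m, R_B = 13651/125 kN, M_B = -27236/75 kN·m

Load 1 — applied couple M₀=11 kN·m at a=8 m (b=L-a=12):
  R_A = 6M₀ab/L³ = 6·11·8·12/20³ = 99/125 kN
  M_A = M₀b(2a-b)/L² = 11·12·(2·8-12)/20² = 33/25 kN·m
  R_B = -6M₀ab/L³ = -6·11·8·12/20³ = -99/125 kN
  M_B = M₀a(2b-a)/L² = 11·8·(2·12-8)/20² = 88/25 kN·m
Load 2 — uniform load w=11 kN/m over full span:
  R_A = wL/2 = 11·20/2 = 110 kN
  M_A = wL²/12 = 11·20²/12 = 1100/3 kN·m
  R_B = wL/2 = 11·20/2 = 110 kN
  M_B = -wL²/12 = -11·20²/12 = -1100/3 kN·m
Superposition: R_A = 13849/125 kN, M_A = 27599/75 kN·m, R_B = 13651/125 kN, M_B = -27236/75 kN·m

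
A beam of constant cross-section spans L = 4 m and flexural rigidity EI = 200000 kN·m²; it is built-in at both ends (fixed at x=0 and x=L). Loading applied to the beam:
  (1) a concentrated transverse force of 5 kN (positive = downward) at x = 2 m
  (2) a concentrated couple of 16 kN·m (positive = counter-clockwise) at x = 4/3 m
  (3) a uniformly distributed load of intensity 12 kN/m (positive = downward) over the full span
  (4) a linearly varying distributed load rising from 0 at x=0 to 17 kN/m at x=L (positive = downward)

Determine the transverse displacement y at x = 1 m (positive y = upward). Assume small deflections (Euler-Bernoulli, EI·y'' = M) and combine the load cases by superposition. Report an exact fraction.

Load 1 — point force P=5 kN at a=2 m (b=L-a=2):
  y_1 = -Pb²x²(3aL-(3a+b)x)/(6L³EI)  [x≤a] = -5·2²·1²·(3·2·4-(3·2+2)·1)/(6·4³·200000) = -1/240000 m
Load 2 — applied couple M₀=16 kN·m at a=4/3 m (b=L-a=8/3):
  y_2 = (R_Ax³/6 - M_Ax²/2)/EI  [x≤a] with R_A=16/3, M_A=0 = ((16/3)·1³/6 - 0·1²/2)/200000 = 1/225000 m
Load 3 — uniform load w=12 kN/m over full span:
  y_3 = -wx²(L-x)²/(24EI) = -12·1²·(4-1)²/(24·200000) = -9/400000 m
Load 4 — triangular load w₀=17 kN/m (0→w₀ over full span):
  y_4 = -w₀x²(L-x)²(x+2L)/(120LEI) = -17·1²·(4-1)²·(1+2·4)/(120·4·200000) = -459/32000000 m
Superposition: y = Σ y_i = -10531/288000000 m ≈ -0.000037 m

y(1) = -10531/288000000 m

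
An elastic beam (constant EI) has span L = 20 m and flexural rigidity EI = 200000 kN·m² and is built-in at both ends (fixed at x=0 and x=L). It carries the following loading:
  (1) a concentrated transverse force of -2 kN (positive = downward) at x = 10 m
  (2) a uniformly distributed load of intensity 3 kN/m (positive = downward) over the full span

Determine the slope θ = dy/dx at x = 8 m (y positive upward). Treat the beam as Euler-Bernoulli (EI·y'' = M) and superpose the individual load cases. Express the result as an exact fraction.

Load 1 — point force P=-2 kN at a=10 m (b=L-a=10):
  θ_1 = -Pb²x(2aL-(3a+b)x)/(2L³EI)  [x≤a] = -(-2)·10²·8·(2·10·20-(3·10+10)·8)/(2·20³·200000) = 1/25000 rad
Load 2 — uniform load w=3 kN/m over full span:
  θ_2 = -wx(L-x)(L-2x)/(12EI) = -3·8·(20-8)·(20-2·8)/(12·200000) = -3/6250 rad
Superposition: θ = Σ θ_i = -11/25000 rad ≈ -0.000440 rad

θ(8) = -11/25000 rad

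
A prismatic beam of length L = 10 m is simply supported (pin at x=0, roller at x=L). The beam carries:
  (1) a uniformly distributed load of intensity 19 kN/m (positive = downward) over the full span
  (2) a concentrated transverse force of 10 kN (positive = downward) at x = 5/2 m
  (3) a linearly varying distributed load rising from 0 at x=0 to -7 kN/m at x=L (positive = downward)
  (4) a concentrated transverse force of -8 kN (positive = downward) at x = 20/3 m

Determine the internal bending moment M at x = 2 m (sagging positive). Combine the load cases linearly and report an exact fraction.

M(2) = 2089/15 kN·m

Load 1 — uniform load w=19 kN/m over full span:
  M_1 = wx(L-x)/2 = 19·2·(10-2)/2 = 152 kN·m
Load 2 — point force P=10 kN at a=5/2 m (b=L-a=15/2):
  M_2 = Pbx/L  [x≤a] = 10·(15/2)·2/10 = 15 kN·m
Load 3 — triangular load w₀=-7 kN/m (0→w₀ over full span):
  M_3 = w₀Lx/6 - w₀x³/(6L) = (-7)·10·2/6 - (-7)·2³/(6·10) = -112/5 kN·m
Load 4 — point force P=-8 kN at a=20/3 m (b=L-a=10/3):
  M_4 = Pbx/L  [x≤a] = (-8)·(10/3)·2/10 = -16/3 kN·m
Superposition: M = Σ M_i = 2089/15 kN·m ≈ 139.266667 kN·m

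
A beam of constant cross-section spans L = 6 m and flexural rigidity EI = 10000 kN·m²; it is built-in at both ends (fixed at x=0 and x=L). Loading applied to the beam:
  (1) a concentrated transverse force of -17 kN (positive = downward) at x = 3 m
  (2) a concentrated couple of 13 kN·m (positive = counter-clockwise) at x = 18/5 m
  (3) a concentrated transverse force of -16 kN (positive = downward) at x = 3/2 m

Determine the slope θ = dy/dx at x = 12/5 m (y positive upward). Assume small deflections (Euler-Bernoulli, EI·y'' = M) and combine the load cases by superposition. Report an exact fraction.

Load 1 — point force P=-17 kN at a=3 m (b=L-a=3):
  θ_1 = -Pb²x(2aL-(3a+b)x)/(2L³EI)  [x≤a] = -(-17)·3²·(12/5)·(2·3·6-(3·3+3)·(12/5))/(2·6³·10000) = 153/250000 rad
Load 2 — applied couple M₀=13 kN·m at a=18/5 m (b=L-a=12/5):
  θ_2 = (R_Ax²/2 - M_Ax)/EI  [x≤a] with R_A=78/25, M_A=104/25 = ((78/25)·(12/5)²/2 - (104/25)·(12/5))/10000 = -39/390625 rad
Load 3 — point force P=-16 kN at a=3/2 m (b=L-a=9/2):
  θ_3 = Pa²(L-x)(2bL-(3b+a)(L-x))/(2L³EI)  [x>a] = (-16)·(3/2)²·(6-(12/5))·(2·(9/2)·6-(3·(9/2)+(3/2))·(6-(12/5)))/(2·6³·10000) = 0 rad
Superposition: θ = Σ θ_i = 3201/6250000 rad ≈ 0.000512 rad

θ(12/5) = 3201/6250000 rad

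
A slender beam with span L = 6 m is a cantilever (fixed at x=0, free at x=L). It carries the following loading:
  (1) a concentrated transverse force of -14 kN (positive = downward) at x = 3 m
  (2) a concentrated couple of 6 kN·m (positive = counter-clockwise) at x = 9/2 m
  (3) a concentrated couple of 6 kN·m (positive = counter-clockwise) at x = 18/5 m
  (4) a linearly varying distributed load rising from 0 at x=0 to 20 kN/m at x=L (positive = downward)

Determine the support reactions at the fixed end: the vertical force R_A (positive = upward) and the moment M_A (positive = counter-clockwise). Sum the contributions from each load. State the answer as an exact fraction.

R_A = 46 kN, M_A = 186 kN·m

Load 1 — point force P=-14 kN at a=3 m (b=L-a=3):
  R_A = P = (-14) = -14 kN
  M_A = Pa = (-14)·3 = -42 kN·m
Load 2 — applied couple M₀=6 kN·m at a=9/2 m (b=L-a=3/2):
  R_A = 0 kN
  M_A = -M₀ = -6 kN·m
Load 3 — applied couple M₀=6 kN·m at a=18/5 m (b=L-a=12/5):
  R_A = 0 kN
  M_A = -M₀ = -6 kN·m
Load 4 — triangular load w₀=20 kN/m (0→w₀ over full span):
  R_A = w₀L/2 = 20·6/2 = 60 kN
  M_A = w₀L²/3 = 20·6²/3 = 240 kN·m
Superposition: R_A = 46 kN, M_A = 186 kN·m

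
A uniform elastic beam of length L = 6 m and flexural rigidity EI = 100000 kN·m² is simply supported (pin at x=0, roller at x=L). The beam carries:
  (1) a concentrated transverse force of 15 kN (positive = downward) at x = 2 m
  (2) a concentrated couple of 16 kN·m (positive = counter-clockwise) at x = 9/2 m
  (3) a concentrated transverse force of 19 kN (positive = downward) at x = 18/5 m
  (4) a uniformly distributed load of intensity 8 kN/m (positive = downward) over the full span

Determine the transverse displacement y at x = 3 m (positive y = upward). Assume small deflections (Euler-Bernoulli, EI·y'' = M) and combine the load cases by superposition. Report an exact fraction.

Load 1 — point force P=15 kN at a=2 m (b=L-a=4):
  y_1 = -Pa(L-x)(2Lx-a²-x²)/(6LEI)  [x>a] = -15·2·(6-3)·(2·6·3-2²-3²)/(6·6·100000) = -23/40000 m
Load 2 — applied couple M₀=16 kN·m at a=9/2 m (b=L-a=3/2):
  y_2 = (M₀x³/(6L)+C₁x)/EI  [x≤a] with C₁=M₀(3b²-L²)/(6L)=-13 = (16·3³/(6·6)+(-13)·3)/100000 = -27/100000 m
Load 3 — point force P=19 kN at a=18/5 m (b=L-a=12/5):
  y_3 = -Pbx(L²-b²-x²)/(6LEI)  [x≤a] = -19·(12/5)·3·(6²-(12/5)²-3²)/(6·6·100000) = -10089/12500000 m
Load 4 — uniform load w=8 kN/m over full span:
  y_4 = -wx(L³-2Lx²+x³)/(24EI) = -8·3·(6³-2·6·3²+3³)/(24·100000) = -27/20000 m
Superposition: y = Σ y_i = -75053/25000000 m ≈ -0.003002 m

y(3) = -75053/25000000 m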